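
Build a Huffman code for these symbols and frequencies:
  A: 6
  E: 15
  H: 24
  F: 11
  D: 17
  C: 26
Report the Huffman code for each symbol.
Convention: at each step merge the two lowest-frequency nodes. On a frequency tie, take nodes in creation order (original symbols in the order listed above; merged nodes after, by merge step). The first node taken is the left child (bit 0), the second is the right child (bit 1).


Huffman tree construction:
Step 1: Merge A(6) + F(11) = 17
Step 2: Merge E(15) + D(17) = 32
Step 3: Merge (A+F)(17) + H(24) = 41
Step 4: Merge C(26) + (E+D)(32) = 58
Step 5: Merge ((A+F)+H)(41) + (C+(E+D))(58) = 99
Read each symbol's code off the tree from the root (left child = 0, right child = 1).

Codes:
  A: 000 (length 3)
  E: 110 (length 3)
  H: 01 (length 2)
  F: 001 (length 3)
  D: 111 (length 3)
  C: 10 (length 2)
Average code length: 247/99 = 2.4949 bits/symbol


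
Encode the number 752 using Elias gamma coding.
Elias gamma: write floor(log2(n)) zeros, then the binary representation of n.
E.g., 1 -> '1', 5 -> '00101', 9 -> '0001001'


num_bits = floor(log2(752)) + 1 = 10
leading_zeros = num_bits - 1 = 9
binary(752) = 1011110000

Elias gamma(752) = '000000000' + '1011110000' = 0000000001011110000 (19 bits)


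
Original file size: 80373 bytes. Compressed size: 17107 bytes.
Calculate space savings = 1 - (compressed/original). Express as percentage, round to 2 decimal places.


ratio = compressed/original = 17107/80373 = 0.212845
savings = 1 - ratio = 1 - 0.212845 = 0.787155
as a percentage: 0.787155 * 100 = 78.72%

Space savings = 1 - 17107/80373 = 78.72%


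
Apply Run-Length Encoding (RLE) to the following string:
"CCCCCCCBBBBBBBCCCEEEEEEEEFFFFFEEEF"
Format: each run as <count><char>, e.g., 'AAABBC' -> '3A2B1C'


Scanning runs left to right:
  i=0: run of 'C' x 7 -> '7C'
  i=7: run of 'B' x 7 -> '7B'
  i=14: run of 'C' x 3 -> '3C'
  i=17: run of 'E' x 8 -> '8E'
  i=25: run of 'F' x 5 -> '5F'
  i=30: run of 'E' x 3 -> '3E'
  i=33: run of 'F' x 1 -> '1F'

RLE = 7C7B3C8E5F3E1F


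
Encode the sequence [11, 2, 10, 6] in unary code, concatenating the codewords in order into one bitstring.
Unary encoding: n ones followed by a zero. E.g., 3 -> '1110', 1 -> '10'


Encode each number as n ones followed by a terminating 0:
  11 -> 111111111110 (12 bits)
  2 -> 110 (3 bits)
  10 -> 11111111110 (11 bits)
  6 -> 1111110 (7 bits)
Total length = 12 + 3 + 11 + 7 = 33 bits.

Unary([11, 2, 10, 6]) = 111111111110110111111111101111110 (33 bits)


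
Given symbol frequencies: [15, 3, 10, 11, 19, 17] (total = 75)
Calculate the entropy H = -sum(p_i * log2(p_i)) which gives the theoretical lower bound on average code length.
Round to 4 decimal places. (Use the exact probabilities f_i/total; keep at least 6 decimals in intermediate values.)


Per-symbol terms -p_i * log2(p_i) with p_i = f_i/75:
  p = 15/75 = 0.200000: log2(p) = -2.321928, -p*log2(p) = 0.464386
  p = 3/75 = 0.040000: log2(p) = -4.643856, -p*log2(p) = 0.185754
  p = 10/75 = 0.133333: log2(p) = -2.906891, -p*log2(p) = 0.387585
  p = 11/75 = 0.146667: log2(p) = -2.769387, -p*log2(p) = 0.406177
  p = 19/75 = 0.253333: log2(p) = -1.980891, -p*log2(p) = 0.501826
  p = 17/75 = 0.226667: log2(p) = -2.141356, -p*log2(p) = 0.485374
H = 0.464386 + 0.185754 + 0.387585 + 0.406177 + 0.501826 + 0.485374 = 2.431102

H = 2.4311 bits/symbol


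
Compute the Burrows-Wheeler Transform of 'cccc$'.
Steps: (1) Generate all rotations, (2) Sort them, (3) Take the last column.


Rotations (sorted):
  0: $cccc -> last char: c
  1: c$ccc -> last char: c
  2: cc$cc -> last char: c
  3: ccc$c -> last char: c
  4: cccc$ -> last char: $


BWT = cccc$


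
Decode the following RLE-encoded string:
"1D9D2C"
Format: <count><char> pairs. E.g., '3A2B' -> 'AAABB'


Expanding each <count><char> pair:
  1D -> 'D'
  9D -> 'DDDDDDDDD'
  2C -> 'CC'

Decoded = DDDDDDDDDDCC


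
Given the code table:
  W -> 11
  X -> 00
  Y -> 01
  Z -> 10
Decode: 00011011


Decoding:
00 -> X
01 -> Y
10 -> Z
11 -> W


Result: XYZW


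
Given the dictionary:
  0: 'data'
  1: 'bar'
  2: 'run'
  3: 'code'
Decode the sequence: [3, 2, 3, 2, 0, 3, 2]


Look up each index in the dictionary:
  3 -> 'code'
  2 -> 'run'
  3 -> 'code'
  2 -> 'run'
  0 -> 'data'
  3 -> 'code'
  2 -> 'run'

Decoded: "code run code run data code run"


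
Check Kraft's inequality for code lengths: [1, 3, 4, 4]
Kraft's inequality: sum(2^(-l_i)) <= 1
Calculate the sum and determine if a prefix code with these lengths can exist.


Sum = 2^(-1) + 2^(-3) + 2^(-4) + 2^(-4)
    = 0.5 + 0.125 + 0.0625 + 0.0625
    = 12/16 = 0.75
Since 0.75 <= 1, Kraft's inequality IS satisfied.
A prefix code with these lengths CAN exist.

Kraft sum = 0.75. Satisfied.


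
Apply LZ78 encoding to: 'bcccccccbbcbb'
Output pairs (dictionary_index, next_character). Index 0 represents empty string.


LZ78 encoding steps:
Dictionary: {0: ''}
Step 1: w='' (idx 0), next='b' -> output (0, 'b'), add 'b' as idx 1
Step 2: w='' (idx 0), next='c' -> output (0, 'c'), add 'c' as idx 2
Step 3: w='c' (idx 2), next='c' -> output (2, 'c'), add 'cc' as idx 3
Step 4: w='cc' (idx 3), next='c' -> output (3, 'c'), add 'ccc' as idx 4
Step 5: w='c' (idx 2), next='b' -> output (2, 'b'), add 'cb' as idx 5
Step 6: w='b' (idx 1), next='c' -> output (1, 'c'), add 'bc' as idx 6
Step 7: w='b' (idx 1), next='b' -> output (1, 'b'), add 'bb' as idx 7


Encoded: [(0, 'b'), (0, 'c'), (2, 'c'), (3, 'c'), (2, 'b'), (1, 'c'), (1, 'b')]


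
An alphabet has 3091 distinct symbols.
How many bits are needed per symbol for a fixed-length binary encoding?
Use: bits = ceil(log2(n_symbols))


log2(3091) = 11.5939
Bracket: 2^11 = 2048 < 3091 <= 2^12 = 4096
So ceil(log2(3091)) = 12

bits = ceil(log2(3091)) = ceil(11.5939) = 12 bits


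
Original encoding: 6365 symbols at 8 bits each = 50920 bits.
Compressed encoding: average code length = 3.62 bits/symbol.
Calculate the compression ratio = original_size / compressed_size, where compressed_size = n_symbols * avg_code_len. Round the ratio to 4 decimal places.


original_size = n_symbols * orig_bits = 6365 * 8 = 50920 bits
compressed_size = n_symbols * avg_code_len = 6365 * 3.62 = 23041.3 bits
ratio = original_size / compressed_size = 50920 / 23041.3 = 2.2099

Compression ratio = 2.2099


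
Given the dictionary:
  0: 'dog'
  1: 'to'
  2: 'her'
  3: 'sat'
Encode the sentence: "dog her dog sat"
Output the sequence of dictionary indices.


Look up each word in the dictionary:
  'dog' -> 0
  'her' -> 2
  'dog' -> 0
  'sat' -> 3

Encoded: [0, 2, 0, 3]


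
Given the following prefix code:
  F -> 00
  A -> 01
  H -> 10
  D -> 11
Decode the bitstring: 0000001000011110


Decoding step by step:
Bits 00 -> F
Bits 00 -> F
Bits 00 -> F
Bits 10 -> H
Bits 00 -> F
Bits 01 -> A
Bits 11 -> D
Bits 10 -> H


Decoded message: FFFHFADH


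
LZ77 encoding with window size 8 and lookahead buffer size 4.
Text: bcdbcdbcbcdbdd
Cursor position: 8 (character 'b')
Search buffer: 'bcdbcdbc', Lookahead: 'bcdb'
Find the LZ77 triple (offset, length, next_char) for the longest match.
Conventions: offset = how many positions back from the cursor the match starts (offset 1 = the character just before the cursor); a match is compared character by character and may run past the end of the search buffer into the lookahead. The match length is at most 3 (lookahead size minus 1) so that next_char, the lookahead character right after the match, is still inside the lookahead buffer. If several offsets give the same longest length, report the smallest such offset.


Try each offset into the search buffer:
  offset=1 (pos 7, char 'c'): match length 0
  offset=2 (pos 6, char 'b'): match length 2
  offset=3 (pos 5, char 'd'): match length 0
  offset=4 (pos 4, char 'c'): match length 0
  offset=5 (pos 3, char 'b'): match length 3
  offset=6 (pos 2, char 'd'): match length 0
  offset=7 (pos 1, char 'c'): match length 0
  offset=8 (pos 0, char 'b'): match length 3
Longest match has length 3, found at offsets 5, 8; take the smallest, offset 5.
next_char = character at position 8 + 3 = 11 -> 'b'

Best match: offset=5, length=3 (matching 'bcd' starting at position 3)
LZ77 triple: (5, 3, 'b')


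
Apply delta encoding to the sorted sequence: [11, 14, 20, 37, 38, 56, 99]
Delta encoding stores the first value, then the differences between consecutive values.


First value: 11
Deltas:
  14 - 11 = 3
  20 - 14 = 6
  37 - 20 = 17
  38 - 37 = 1
  56 - 38 = 18
  99 - 56 = 43


Delta encoded: [11, 3, 6, 17, 1, 18, 43]


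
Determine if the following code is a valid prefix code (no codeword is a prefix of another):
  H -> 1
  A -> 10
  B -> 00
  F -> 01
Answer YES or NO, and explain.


Checking each pair (does one codeword prefix another?):
  H='1' vs A='10': prefix -- VIOLATION

NO -- this is NOT a valid prefix code. H (1) is a prefix of A (10).


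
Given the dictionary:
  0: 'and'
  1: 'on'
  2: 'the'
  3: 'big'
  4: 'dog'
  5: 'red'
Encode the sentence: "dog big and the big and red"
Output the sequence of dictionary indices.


Look up each word in the dictionary:
  'dog' -> 4
  'big' -> 3
  'and' -> 0
  'the' -> 2
  'big' -> 3
  'and' -> 0
  'red' -> 5

Encoded: [4, 3, 0, 2, 3, 0, 5]


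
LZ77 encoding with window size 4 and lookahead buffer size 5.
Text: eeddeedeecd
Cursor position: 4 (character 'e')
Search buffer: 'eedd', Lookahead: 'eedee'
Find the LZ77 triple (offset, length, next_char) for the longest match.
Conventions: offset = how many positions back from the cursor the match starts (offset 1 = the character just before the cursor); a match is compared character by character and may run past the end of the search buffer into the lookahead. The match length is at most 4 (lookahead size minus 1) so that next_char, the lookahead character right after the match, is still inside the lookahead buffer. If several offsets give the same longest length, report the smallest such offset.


Try each offset into the search buffer:
  offset=1 (pos 3, char 'd'): match length 0
  offset=2 (pos 2, char 'd'): match length 0
  offset=3 (pos 1, char 'e'): match length 1
  offset=4 (pos 0, char 'e'): match length 3
Longest match has length 3 at offset 4.
next_char = character at position 4 + 3 = 7 -> 'e'

Best match: offset=4, length=3 (matching 'eed' starting at position 0)
LZ77 triple: (4, 3, 'e')


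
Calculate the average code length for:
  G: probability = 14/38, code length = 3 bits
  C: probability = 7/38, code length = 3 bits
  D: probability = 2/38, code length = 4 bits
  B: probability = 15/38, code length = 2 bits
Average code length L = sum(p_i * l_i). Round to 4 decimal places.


Weighted contributions p_i * l_i:
  G: (14/38) * 3 = 42/38
  C: (7/38) * 3 = 21/38
  D: (2/38) * 4 = 8/38
  B: (15/38) * 2 = 30/38
Sum = (42 + 21 + 8 + 30)/38 = 101/38

L = 101/38 = 2.6579 bits/symbol


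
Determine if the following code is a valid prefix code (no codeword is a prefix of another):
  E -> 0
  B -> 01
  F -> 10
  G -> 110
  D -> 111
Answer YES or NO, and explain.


Checking each pair (does one codeword prefix another?):
  E='0' vs B='01': prefix -- VIOLATION

NO -- this is NOT a valid prefix code. E (0) is a prefix of B (01).


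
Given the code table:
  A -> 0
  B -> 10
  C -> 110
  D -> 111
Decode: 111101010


Decoding:
111 -> D
10 -> B
10 -> B
10 -> B


Result: DBBB


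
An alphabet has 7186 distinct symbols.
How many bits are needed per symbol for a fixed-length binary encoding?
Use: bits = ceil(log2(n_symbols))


log2(7186) = 12.811
Bracket: 2^12 = 4096 < 7186 <= 2^13 = 8192
So ceil(log2(7186)) = 13

bits = ceil(log2(7186)) = ceil(12.811) = 13 bits


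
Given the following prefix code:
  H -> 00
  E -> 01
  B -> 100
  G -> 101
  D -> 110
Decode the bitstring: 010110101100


Decoding step by step:
Bits 01 -> E
Bits 01 -> E
Bits 101 -> G
Bits 01 -> E
Bits 100 -> B


Decoded message: EEGEB


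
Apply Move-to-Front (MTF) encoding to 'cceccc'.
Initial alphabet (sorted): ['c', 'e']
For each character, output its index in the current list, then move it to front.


MTF encoding:
'c': index 0 in ['c', 'e'] -> ['c', 'e']
'c': index 0 in ['c', 'e'] -> ['c', 'e']
'e': index 1 in ['c', 'e'] -> ['e', 'c']
'c': index 1 in ['e', 'c'] -> ['c', 'e']
'c': index 0 in ['c', 'e'] -> ['c', 'e']
'c': index 0 in ['c', 'e'] -> ['c', 'e']


Output: [0, 0, 1, 1, 0, 0]


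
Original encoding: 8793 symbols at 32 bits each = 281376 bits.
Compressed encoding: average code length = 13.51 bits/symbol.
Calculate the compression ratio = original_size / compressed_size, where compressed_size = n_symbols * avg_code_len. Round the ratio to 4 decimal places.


original_size = n_symbols * orig_bits = 8793 * 32 = 281376 bits
compressed_size = n_symbols * avg_code_len = 8793 * 13.51 = 118793.43 bits
ratio = original_size / compressed_size = 281376 / 118793.43 = 2.3686

Compression ratio = 2.3686


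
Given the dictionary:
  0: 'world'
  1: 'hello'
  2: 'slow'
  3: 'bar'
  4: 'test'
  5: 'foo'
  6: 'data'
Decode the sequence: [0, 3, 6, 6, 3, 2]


Look up each index in the dictionary:
  0 -> 'world'
  3 -> 'bar'
  6 -> 'data'
  6 -> 'data'
  3 -> 'bar'
  2 -> 'slow'

Decoded: "world bar data data bar slow"


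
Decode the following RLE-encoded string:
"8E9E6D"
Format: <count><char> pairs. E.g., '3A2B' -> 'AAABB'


Expanding each <count><char> pair:
  8E -> 'EEEEEEEE'
  9E -> 'EEEEEEEEE'
  6D -> 'DDDDDD'

Decoded = EEEEEEEEEEEEEEEEEDDDDDD


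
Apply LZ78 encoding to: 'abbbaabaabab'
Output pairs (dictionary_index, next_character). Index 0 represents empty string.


LZ78 encoding steps:
Dictionary: {0: ''}
Step 1: w='' (idx 0), next='a' -> output (0, 'a'), add 'a' as idx 1
Step 2: w='' (idx 0), next='b' -> output (0, 'b'), add 'b' as idx 2
Step 3: w='b' (idx 2), next='b' -> output (2, 'b'), add 'bb' as idx 3
Step 4: w='a' (idx 1), next='a' -> output (1, 'a'), add 'aa' as idx 4
Step 5: w='b' (idx 2), next='a' -> output (2, 'a'), add 'ba' as idx 5
Step 6: w='a' (idx 1), next='b' -> output (1, 'b'), add 'ab' as idx 6
Step 7: w='ab' (idx 6), end of input -> output (6, '')


Encoded: [(0, 'a'), (0, 'b'), (2, 'b'), (1, 'a'), (2, 'a'), (1, 'b'), (6, '')]


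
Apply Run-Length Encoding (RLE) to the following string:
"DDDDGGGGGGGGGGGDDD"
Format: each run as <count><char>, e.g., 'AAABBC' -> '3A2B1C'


Scanning runs left to right:
  i=0: run of 'D' x 4 -> '4D'
  i=4: run of 'G' x 11 -> '11G'
  i=15: run of 'D' x 3 -> '3D'

RLE = 4D11G3D


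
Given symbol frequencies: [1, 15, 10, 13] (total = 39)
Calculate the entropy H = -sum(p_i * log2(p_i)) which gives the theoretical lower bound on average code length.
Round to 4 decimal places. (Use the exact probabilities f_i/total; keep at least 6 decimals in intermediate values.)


Per-symbol terms -p_i * log2(p_i) with p_i = f_i/39:
  p = 1/39 = 0.025641: log2(p) = -5.285402, -p*log2(p) = 0.135523
  p = 15/39 = 0.384615: log2(p) = -1.378512, -p*log2(p) = 0.530197
  p = 10/39 = 0.256410: log2(p) = -1.963474, -p*log2(p) = 0.503455
  p = 13/39 = 0.333333: log2(p) = -1.584963, -p*log2(p) = 0.528321
H = 0.135523 + 0.530197 + 0.503455 + 0.528321 = 1.697496

H = 1.6975 bits/symbol


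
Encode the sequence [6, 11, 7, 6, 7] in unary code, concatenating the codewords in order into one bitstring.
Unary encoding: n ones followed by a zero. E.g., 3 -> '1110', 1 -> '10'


Encode each number as n ones followed by a terminating 0:
  6 -> 1111110 (7 bits)
  11 -> 111111111110 (12 bits)
  7 -> 11111110 (8 bits)
  6 -> 1111110 (7 bits)
  7 -> 11111110 (8 bits)
Total length = 7 + 12 + 8 + 7 + 8 = 42 bits.

Unary([6, 11, 7, 6, 7]) = 111111011111111111011111110111111011111110 (42 bits)


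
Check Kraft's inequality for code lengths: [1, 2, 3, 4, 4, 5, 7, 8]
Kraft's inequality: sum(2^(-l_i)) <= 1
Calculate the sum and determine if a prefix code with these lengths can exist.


Sum = 2^(-1) + 2^(-2) + 2^(-3) + 2^(-4) + 2^(-4) + 2^(-5) + 2^(-7) + 2^(-8)
    = 0.5 + 0.25 + 0.125 + 0.0625 + 0.0625 + 0.03125 + 0.0078125 + 0.00390625
    = 267/256 = 1.04296875
Since 1.04296875 > 1, Kraft's inequality is NOT satisfied.
A prefix code with these lengths CANNOT exist.

Kraft sum = 1.04296875. Not satisfied.


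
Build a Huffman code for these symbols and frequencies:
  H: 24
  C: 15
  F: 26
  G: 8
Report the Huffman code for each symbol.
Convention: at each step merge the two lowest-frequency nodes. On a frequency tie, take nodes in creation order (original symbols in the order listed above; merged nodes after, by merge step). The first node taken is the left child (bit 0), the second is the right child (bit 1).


Huffman tree construction:
Step 1: Merge G(8) + C(15) = 23
Step 2: Merge (G+C)(23) + H(24) = 47
Step 3: Merge F(26) + ((G+C)+H)(47) = 73
Read each symbol's code off the tree from the root (left child = 0, right child = 1).

Codes:
  H: 11 (length 2)
  C: 101 (length 3)
  F: 0 (length 1)
  G: 100 (length 3)
Average code length: 143/73 = 1.9589 bits/symbol


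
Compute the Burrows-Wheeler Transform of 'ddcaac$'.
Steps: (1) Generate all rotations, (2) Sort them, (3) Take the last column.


Rotations (sorted):
  0: $ddcaac -> last char: c
  1: aac$ddc -> last char: c
  2: ac$ddca -> last char: a
  3: c$ddcaa -> last char: a
  4: caac$dd -> last char: d
  5: dcaac$d -> last char: d
  6: ddcaac$ -> last char: $


BWT = ccaadd$


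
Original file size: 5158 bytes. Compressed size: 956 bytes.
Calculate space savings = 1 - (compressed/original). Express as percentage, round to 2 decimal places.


ratio = compressed/original = 956/5158 = 0.185343
savings = 1 - ratio = 1 - 0.185343 = 0.814657
as a percentage: 0.814657 * 100 = 81.47%

Space savings = 1 - 956/5158 = 81.47%


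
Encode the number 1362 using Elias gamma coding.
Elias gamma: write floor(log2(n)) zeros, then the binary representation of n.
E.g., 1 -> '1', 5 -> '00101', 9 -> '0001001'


num_bits = floor(log2(1362)) + 1 = 11
leading_zeros = num_bits - 1 = 10
binary(1362) = 10101010010

Elias gamma(1362) = '0000000000' + '10101010010' = 000000000010101010010 (21 bits)


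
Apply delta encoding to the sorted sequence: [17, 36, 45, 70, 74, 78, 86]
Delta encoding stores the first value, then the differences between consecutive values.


First value: 17
Deltas:
  36 - 17 = 19
  45 - 36 = 9
  70 - 45 = 25
  74 - 70 = 4
  78 - 74 = 4
  86 - 78 = 8


Delta encoded: [17, 19, 9, 25, 4, 4, 8]


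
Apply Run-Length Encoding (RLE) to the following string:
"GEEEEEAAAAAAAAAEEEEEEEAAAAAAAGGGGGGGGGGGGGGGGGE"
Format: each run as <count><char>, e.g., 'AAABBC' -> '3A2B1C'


Scanning runs left to right:
  i=0: run of 'G' x 1 -> '1G'
  i=1: run of 'E' x 5 -> '5E'
  i=6: run of 'A' x 9 -> '9A'
  i=15: run of 'E' x 7 -> '7E'
  i=22: run of 'A' x 7 -> '7A'
  i=29: run of 'G' x 17 -> '17G'
  i=46: run of 'E' x 1 -> '1E'

RLE = 1G5E9A7E7A17G1E


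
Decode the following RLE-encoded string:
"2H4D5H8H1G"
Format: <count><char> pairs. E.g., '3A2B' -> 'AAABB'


Expanding each <count><char> pair:
  2H -> 'HH'
  4D -> 'DDDD'
  5H -> 'HHHHH'
  8H -> 'HHHHHHHH'
  1G -> 'G'

Decoded = HHDDDDHHHHHHHHHHHHHG


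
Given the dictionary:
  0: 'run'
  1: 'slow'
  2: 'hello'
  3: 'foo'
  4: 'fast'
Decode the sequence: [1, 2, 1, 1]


Look up each index in the dictionary:
  1 -> 'slow'
  2 -> 'hello'
  1 -> 'slow'
  1 -> 'slow'

Decoded: "slow hello slow slow"


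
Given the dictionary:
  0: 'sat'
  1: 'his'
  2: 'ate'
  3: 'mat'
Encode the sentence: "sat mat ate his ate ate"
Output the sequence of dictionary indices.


Look up each word in the dictionary:
  'sat' -> 0
  'mat' -> 3
  'ate' -> 2
  'his' -> 1
  'ate' -> 2
  'ate' -> 2

Encoded: [0, 3, 2, 1, 2, 2]


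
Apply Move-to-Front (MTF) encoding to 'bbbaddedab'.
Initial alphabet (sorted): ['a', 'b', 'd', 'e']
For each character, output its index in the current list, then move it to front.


MTF encoding:
'b': index 1 in ['a', 'b', 'd', 'e'] -> ['b', 'a', 'd', 'e']
'b': index 0 in ['b', 'a', 'd', 'e'] -> ['b', 'a', 'd', 'e']
'b': index 0 in ['b', 'a', 'd', 'e'] -> ['b', 'a', 'd', 'e']
'a': index 1 in ['b', 'a', 'd', 'e'] -> ['a', 'b', 'd', 'e']
'd': index 2 in ['a', 'b', 'd', 'e'] -> ['d', 'a', 'b', 'e']
'd': index 0 in ['d', 'a', 'b', 'e'] -> ['d', 'a', 'b', 'e']
'e': index 3 in ['d', 'a', 'b', 'e'] -> ['e', 'd', 'a', 'b']
'd': index 1 in ['e', 'd', 'a', 'b'] -> ['d', 'e', 'a', 'b']
'a': index 2 in ['d', 'e', 'a', 'b'] -> ['a', 'd', 'e', 'b']
'b': index 3 in ['a', 'd', 'e', 'b'] -> ['b', 'a', 'd', 'e']


Output: [1, 0, 0, 1, 2, 0, 3, 1, 2, 3]


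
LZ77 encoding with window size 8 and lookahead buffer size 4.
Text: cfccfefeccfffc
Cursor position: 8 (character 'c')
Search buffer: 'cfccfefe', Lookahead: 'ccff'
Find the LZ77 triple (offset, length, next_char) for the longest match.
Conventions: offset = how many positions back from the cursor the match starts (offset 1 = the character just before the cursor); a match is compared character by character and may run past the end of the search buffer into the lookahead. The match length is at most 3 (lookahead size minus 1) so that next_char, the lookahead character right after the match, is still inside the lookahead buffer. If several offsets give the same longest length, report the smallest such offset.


Try each offset into the search buffer:
  offset=1 (pos 7, char 'e'): match length 0
  offset=2 (pos 6, char 'f'): match length 0
  offset=3 (pos 5, char 'e'): match length 0
  offset=4 (pos 4, char 'f'): match length 0
  offset=5 (pos 3, char 'c'): match length 1
  offset=6 (pos 2, char 'c'): match length 3
  offset=7 (pos 1, char 'f'): match length 0
  offset=8 (pos 0, char 'c'): match length 1
Longest match has length 3 at offset 6.
next_char = character at position 8 + 3 = 11 -> 'f'

Best match: offset=6, length=3 (matching 'ccf' starting at position 2)
LZ77 triple: (6, 3, 'f')


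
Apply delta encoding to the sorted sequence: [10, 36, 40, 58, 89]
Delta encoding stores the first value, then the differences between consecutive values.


First value: 10
Deltas:
  36 - 10 = 26
  40 - 36 = 4
  58 - 40 = 18
  89 - 58 = 31


Delta encoded: [10, 26, 4, 18, 31]


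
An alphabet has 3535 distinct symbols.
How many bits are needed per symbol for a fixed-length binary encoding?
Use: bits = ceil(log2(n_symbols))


log2(3535) = 11.7875
Bracket: 2^11 = 2048 < 3535 <= 2^12 = 4096
So ceil(log2(3535)) = 12

bits = ceil(log2(3535)) = ceil(11.7875) = 12 bits


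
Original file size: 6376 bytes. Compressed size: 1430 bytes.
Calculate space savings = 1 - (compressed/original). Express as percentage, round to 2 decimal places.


ratio = compressed/original = 1430/6376 = 0.224279
savings = 1 - ratio = 1 - 0.224279 = 0.775721
as a percentage: 0.775721 * 100 = 77.57%

Space savings = 1 - 1430/6376 = 77.57%


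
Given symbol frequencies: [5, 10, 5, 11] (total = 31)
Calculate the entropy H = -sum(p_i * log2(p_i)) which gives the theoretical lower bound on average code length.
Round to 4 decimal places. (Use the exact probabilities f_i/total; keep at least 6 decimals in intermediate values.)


Per-symbol terms -p_i * log2(p_i) with p_i = f_i/31:
  p = 5/31 = 0.161290: log2(p) = -2.632268, -p*log2(p) = 0.424559
  p = 10/31 = 0.322581: log2(p) = -1.632268, -p*log2(p) = 0.526538
  p = 5/31 = 0.161290: log2(p) = -2.632268, -p*log2(p) = 0.424559
  p = 11/31 = 0.354839: log2(p) = -1.494765, -p*log2(p) = 0.530400
H = 0.424559 + 0.526538 + 0.424559 + 0.530400 = 1.906056

H = 1.9061 bits/symbol


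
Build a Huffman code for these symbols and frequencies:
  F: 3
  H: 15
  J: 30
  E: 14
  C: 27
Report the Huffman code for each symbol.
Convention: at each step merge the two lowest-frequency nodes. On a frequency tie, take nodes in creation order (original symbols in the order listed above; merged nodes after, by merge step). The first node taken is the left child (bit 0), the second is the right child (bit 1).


Huffman tree construction:
Step 1: Merge F(3) + E(14) = 17
Step 2: Merge H(15) + (F+E)(17) = 32
Step 3: Merge C(27) + J(30) = 57
Step 4: Merge (H+(F+E))(32) + (C+J)(57) = 89
Read each symbol's code off the tree from the root (left child = 0, right child = 1).

Codes:
  F: 010 (length 3)
  H: 00 (length 2)
  J: 11 (length 2)
  E: 011 (length 3)
  C: 10 (length 2)
Average code length: 195/89 = 2.1910 bits/symbol


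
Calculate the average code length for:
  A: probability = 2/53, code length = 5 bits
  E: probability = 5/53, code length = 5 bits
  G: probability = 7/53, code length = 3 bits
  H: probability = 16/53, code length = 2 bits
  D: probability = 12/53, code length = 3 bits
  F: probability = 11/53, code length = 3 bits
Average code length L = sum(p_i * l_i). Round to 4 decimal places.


Weighted contributions p_i * l_i:
  A: (2/53) * 5 = 10/53
  E: (5/53) * 5 = 25/53
  G: (7/53) * 3 = 21/53
  H: (16/53) * 2 = 32/53
  D: (12/53) * 3 = 36/53
  F: (11/53) * 3 = 33/53
Sum = (10 + 25 + 21 + 32 + 36 + 33)/53 = 157/53

L = 157/53 = 2.9623 bits/symbol


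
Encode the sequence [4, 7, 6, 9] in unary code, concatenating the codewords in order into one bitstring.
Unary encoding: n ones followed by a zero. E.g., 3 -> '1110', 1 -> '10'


Encode each number as n ones followed by a terminating 0:
  4 -> 11110 (5 bits)
  7 -> 11111110 (8 bits)
  6 -> 1111110 (7 bits)
  9 -> 1111111110 (10 bits)
Total length = 5 + 8 + 7 + 10 = 30 bits.

Unary([4, 7, 6, 9]) = 111101111111011111101111111110 (30 bits)


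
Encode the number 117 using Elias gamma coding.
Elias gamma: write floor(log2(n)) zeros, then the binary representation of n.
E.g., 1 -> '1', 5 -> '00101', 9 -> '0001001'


num_bits = floor(log2(117)) + 1 = 7
leading_zeros = num_bits - 1 = 6
binary(117) = 1110101

Elias gamma(117) = '000000' + '1110101' = 0000001110101 (13 bits)


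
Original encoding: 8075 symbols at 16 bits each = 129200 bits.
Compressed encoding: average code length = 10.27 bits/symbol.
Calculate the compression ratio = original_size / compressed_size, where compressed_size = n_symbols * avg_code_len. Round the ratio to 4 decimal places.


original_size = n_symbols * orig_bits = 8075 * 16 = 129200 bits
compressed_size = n_symbols * avg_code_len = 8075 * 10.27 = 82930.25 bits
ratio = original_size / compressed_size = 129200 / 82930.25 = 1.5579

Compression ratio = 1.5579


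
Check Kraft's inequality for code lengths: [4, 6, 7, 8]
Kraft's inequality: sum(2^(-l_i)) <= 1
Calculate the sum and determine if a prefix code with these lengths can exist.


Sum = 2^(-4) + 2^(-6) + 2^(-7) + 2^(-8)
    = 0.0625 + 0.015625 + 0.0078125 + 0.00390625
    = 23/256 = 0.08984375
Since 0.08984375 <= 1, Kraft's inequality IS satisfied.
A prefix code with these lengths CAN exist.

Kraft sum = 0.08984375. Satisfied.


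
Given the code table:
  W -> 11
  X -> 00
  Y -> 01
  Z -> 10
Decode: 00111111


Decoding:
00 -> X
11 -> W
11 -> W
11 -> W


Result: XWWW


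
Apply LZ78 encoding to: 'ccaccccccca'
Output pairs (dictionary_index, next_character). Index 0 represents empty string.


LZ78 encoding steps:
Dictionary: {0: ''}
Step 1: w='' (idx 0), next='c' -> output (0, 'c'), add 'c' as idx 1
Step 2: w='c' (idx 1), next='a' -> output (1, 'a'), add 'ca' as idx 2
Step 3: w='c' (idx 1), next='c' -> output (1, 'c'), add 'cc' as idx 3
Step 4: w='cc' (idx 3), next='c' -> output (3, 'c'), add 'ccc' as idx 4
Step 5: w='cc' (idx 3), next='a' -> output (3, 'a'), add 'cca' as idx 5


Encoded: [(0, 'c'), (1, 'a'), (1, 'c'), (3, 'c'), (3, 'a')]


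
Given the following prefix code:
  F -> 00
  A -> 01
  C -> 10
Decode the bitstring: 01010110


Decoding step by step:
Bits 01 -> A
Bits 01 -> A
Bits 01 -> A
Bits 10 -> C


Decoded message: AAAC


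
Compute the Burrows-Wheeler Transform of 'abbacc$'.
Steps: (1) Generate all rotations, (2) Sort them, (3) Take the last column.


Rotations (sorted):
  0: $abbacc -> last char: c
  1: abbacc$ -> last char: $
  2: acc$abb -> last char: b
  3: bacc$ab -> last char: b
  4: bbacc$a -> last char: a
  5: c$abbac -> last char: c
  6: cc$abba -> last char: a


BWT = c$bbaca


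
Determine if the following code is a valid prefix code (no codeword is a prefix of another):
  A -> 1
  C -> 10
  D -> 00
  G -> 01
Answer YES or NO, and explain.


Checking each pair (does one codeword prefix another?):
  A='1' vs C='10': prefix -- VIOLATION

NO -- this is NOT a valid prefix code. A (1) is a prefix of C (10).


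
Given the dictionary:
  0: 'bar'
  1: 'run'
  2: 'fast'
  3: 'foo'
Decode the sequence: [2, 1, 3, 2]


Look up each index in the dictionary:
  2 -> 'fast'
  1 -> 'run'
  3 -> 'foo'
  2 -> 'fast'

Decoded: "fast run foo fast"


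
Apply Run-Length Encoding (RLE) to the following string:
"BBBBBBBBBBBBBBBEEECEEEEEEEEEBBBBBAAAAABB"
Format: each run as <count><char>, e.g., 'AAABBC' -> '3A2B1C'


Scanning runs left to right:
  i=0: run of 'B' x 15 -> '15B'
  i=15: run of 'E' x 3 -> '3E'
  i=18: run of 'C' x 1 -> '1C'
  i=19: run of 'E' x 9 -> '9E'
  i=28: run of 'B' x 5 -> '5B'
  i=33: run of 'A' x 5 -> '5A'
  i=38: run of 'B' x 2 -> '2B'

RLE = 15B3E1C9E5B5A2B


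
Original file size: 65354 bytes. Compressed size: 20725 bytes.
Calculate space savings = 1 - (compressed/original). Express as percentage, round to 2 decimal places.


ratio = compressed/original = 20725/65354 = 0.317119
savings = 1 - ratio = 1 - 0.317119 = 0.682881
as a percentage: 0.682881 * 100 = 68.29%

Space savings = 1 - 20725/65354 = 68.29%


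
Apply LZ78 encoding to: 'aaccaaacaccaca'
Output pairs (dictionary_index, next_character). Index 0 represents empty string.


LZ78 encoding steps:
Dictionary: {0: ''}
Step 1: w='' (idx 0), next='a' -> output (0, 'a'), add 'a' as idx 1
Step 2: w='a' (idx 1), next='c' -> output (1, 'c'), add 'ac' as idx 2
Step 3: w='' (idx 0), next='c' -> output (0, 'c'), add 'c' as idx 3
Step 4: w='a' (idx 1), next='a' -> output (1, 'a'), add 'aa' as idx 4
Step 5: w='ac' (idx 2), next='a' -> output (2, 'a'), add 'aca' as idx 5
Step 6: w='c' (idx 3), next='c' -> output (3, 'c'), add 'cc' as idx 6
Step 7: w='aca' (idx 5), end of input -> output (5, '')


Encoded: [(0, 'a'), (1, 'c'), (0, 'c'), (1, 'a'), (2, 'a'), (3, 'c'), (5, '')]


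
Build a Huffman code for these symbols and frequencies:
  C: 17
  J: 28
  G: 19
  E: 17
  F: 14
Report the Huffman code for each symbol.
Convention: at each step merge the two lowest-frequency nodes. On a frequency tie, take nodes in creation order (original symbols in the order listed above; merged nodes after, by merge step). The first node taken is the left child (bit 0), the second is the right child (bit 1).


Huffman tree construction:
Step 1: Merge F(14) + C(17) = 31
Step 2: Merge E(17) + G(19) = 36
Step 3: Merge J(28) + (F+C)(31) = 59
Step 4: Merge (E+G)(36) + (J+(F+C))(59) = 95
Read each symbol's code off the tree from the root (left child = 0, right child = 1).

Codes:
  C: 111 (length 3)
  J: 10 (length 2)
  G: 01 (length 2)
  E: 00 (length 2)
  F: 110 (length 3)
Average code length: 221/95 = 2.3263 bits/symbol


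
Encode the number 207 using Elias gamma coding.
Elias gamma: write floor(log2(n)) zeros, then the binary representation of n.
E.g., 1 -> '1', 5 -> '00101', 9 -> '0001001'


num_bits = floor(log2(207)) + 1 = 8
leading_zeros = num_bits - 1 = 7
binary(207) = 11001111

Elias gamma(207) = '0000000' + '11001111' = 000000011001111 (15 bits)


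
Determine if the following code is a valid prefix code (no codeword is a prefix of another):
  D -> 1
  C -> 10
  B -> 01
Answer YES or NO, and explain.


Checking each pair (does one codeword prefix another?):
  D='1' vs C='10': prefix -- VIOLATION

NO -- this is NOT a valid prefix code. D (1) is a prefix of C (10).


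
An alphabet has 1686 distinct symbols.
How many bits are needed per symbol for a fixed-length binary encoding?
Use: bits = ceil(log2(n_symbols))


log2(1686) = 10.7194
Bracket: 2^10 = 1024 < 1686 <= 2^11 = 2048
So ceil(log2(1686)) = 11

bits = ceil(log2(1686)) = ceil(10.7194) = 11 bits


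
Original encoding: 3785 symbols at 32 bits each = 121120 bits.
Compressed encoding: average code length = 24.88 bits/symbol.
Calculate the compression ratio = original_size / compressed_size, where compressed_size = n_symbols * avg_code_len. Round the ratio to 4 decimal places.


original_size = n_symbols * orig_bits = 3785 * 32 = 121120 bits
compressed_size = n_symbols * avg_code_len = 3785 * 24.88 = 94170.8 bits
ratio = original_size / compressed_size = 121120 / 94170.8 = 1.2862

Compression ratio = 1.2862


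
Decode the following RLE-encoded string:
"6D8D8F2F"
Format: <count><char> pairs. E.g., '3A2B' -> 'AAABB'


Expanding each <count><char> pair:
  6D -> 'DDDDDD'
  8D -> 'DDDDDDDD'
  8F -> 'FFFFFFFF'
  2F -> 'FF'

Decoded = DDDDDDDDDDDDDDFFFFFFFFFF


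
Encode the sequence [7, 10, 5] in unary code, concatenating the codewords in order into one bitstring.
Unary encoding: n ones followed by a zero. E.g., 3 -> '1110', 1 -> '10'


Encode each number as n ones followed by a terminating 0:
  7 -> 11111110 (8 bits)
  10 -> 11111111110 (11 bits)
  5 -> 111110 (6 bits)
Total length = 8 + 11 + 6 = 25 bits.

Unary([7, 10, 5]) = 1111111011111111110111110 (25 bits)


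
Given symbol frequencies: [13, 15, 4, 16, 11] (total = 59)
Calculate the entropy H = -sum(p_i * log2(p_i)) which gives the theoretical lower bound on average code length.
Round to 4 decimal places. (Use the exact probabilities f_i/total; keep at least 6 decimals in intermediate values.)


Per-symbol terms -p_i * log2(p_i) with p_i = f_i/59:
  p = 13/59 = 0.220339: log2(p) = -2.182203, -p*log2(p) = 0.480824
  p = 15/59 = 0.254237: log2(p) = -1.975752, -p*log2(p) = 0.502310
  p = 4/59 = 0.067797: log2(p) = -3.882643, -p*log2(p) = 0.263230
  p = 16/59 = 0.271186: log2(p) = -1.882643, -p*log2(p) = 0.510547
  p = 11/59 = 0.186441: log2(p) = -2.423211, -p*log2(p) = 0.451785
H = 0.480824 + 0.502310 + 0.263230 + 0.510547 + 0.451785 = 2.208696

H = 2.2087 bits/symbol


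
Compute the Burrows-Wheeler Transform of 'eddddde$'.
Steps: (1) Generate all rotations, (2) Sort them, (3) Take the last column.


Rotations (sorted):
  0: $eddddde -> last char: e
  1: ddddde$e -> last char: e
  2: dddde$ed -> last char: d
  3: ddde$edd -> last char: d
  4: dde$eddd -> last char: d
  5: de$edddd -> last char: d
  6: e$eddddd -> last char: d
  7: eddddde$ -> last char: $


BWT = eeddddd$


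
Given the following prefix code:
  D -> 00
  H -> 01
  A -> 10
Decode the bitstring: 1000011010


Decoding step by step:
Bits 10 -> A
Bits 00 -> D
Bits 01 -> H
Bits 10 -> A
Bits 10 -> A


Decoded message: ADHAA


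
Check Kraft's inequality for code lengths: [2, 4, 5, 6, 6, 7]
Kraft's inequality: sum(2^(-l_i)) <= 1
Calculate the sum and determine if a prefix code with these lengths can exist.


Sum = 2^(-2) + 2^(-4) + 2^(-5) + 2^(-6) + 2^(-6) + 2^(-7)
    = 0.25 + 0.0625 + 0.03125 + 0.015625 + 0.015625 + 0.0078125
    = 49/128 = 0.3828125
Since 0.3828125 <= 1, Kraft's inequality IS satisfied.
A prefix code with these lengths CAN exist.

Kraft sum = 0.3828125. Satisfied.


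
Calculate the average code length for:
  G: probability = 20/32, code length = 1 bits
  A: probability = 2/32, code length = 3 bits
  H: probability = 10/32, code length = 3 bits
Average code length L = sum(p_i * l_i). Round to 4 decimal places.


Weighted contributions p_i * l_i:
  G: (20/32) * 1 = 20/32
  A: (2/32) * 3 = 6/32
  H: (10/32) * 3 = 30/32
Sum = (20 + 6 + 30)/32 = 56/32

L = 56/32 = 1.7500 bits/symbol


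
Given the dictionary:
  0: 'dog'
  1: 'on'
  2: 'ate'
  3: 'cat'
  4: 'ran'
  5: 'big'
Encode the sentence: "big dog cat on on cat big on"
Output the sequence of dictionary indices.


Look up each word in the dictionary:
  'big' -> 5
  'dog' -> 0
  'cat' -> 3
  'on' -> 1
  'on' -> 1
  'cat' -> 3
  'big' -> 5
  'on' -> 1

Encoded: [5, 0, 3, 1, 1, 3, 5, 1]


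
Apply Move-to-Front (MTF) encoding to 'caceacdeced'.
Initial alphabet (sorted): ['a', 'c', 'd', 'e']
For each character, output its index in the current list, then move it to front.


MTF encoding:
'c': index 1 in ['a', 'c', 'd', 'e'] -> ['c', 'a', 'd', 'e']
'a': index 1 in ['c', 'a', 'd', 'e'] -> ['a', 'c', 'd', 'e']
'c': index 1 in ['a', 'c', 'd', 'e'] -> ['c', 'a', 'd', 'e']
'e': index 3 in ['c', 'a', 'd', 'e'] -> ['e', 'c', 'a', 'd']
'a': index 2 in ['e', 'c', 'a', 'd'] -> ['a', 'e', 'c', 'd']
'c': index 2 in ['a', 'e', 'c', 'd'] -> ['c', 'a', 'e', 'd']
'd': index 3 in ['c', 'a', 'e', 'd'] -> ['d', 'c', 'a', 'e']
'e': index 3 in ['d', 'c', 'a', 'e'] -> ['e', 'd', 'c', 'a']
'c': index 2 in ['e', 'd', 'c', 'a'] -> ['c', 'e', 'd', 'a']
'e': index 1 in ['c', 'e', 'd', 'a'] -> ['e', 'c', 'd', 'a']
'd': index 2 in ['e', 'c', 'd', 'a'] -> ['d', 'e', 'c', 'a']


Output: [1, 1, 1, 3, 2, 2, 3, 3, 2, 1, 2]


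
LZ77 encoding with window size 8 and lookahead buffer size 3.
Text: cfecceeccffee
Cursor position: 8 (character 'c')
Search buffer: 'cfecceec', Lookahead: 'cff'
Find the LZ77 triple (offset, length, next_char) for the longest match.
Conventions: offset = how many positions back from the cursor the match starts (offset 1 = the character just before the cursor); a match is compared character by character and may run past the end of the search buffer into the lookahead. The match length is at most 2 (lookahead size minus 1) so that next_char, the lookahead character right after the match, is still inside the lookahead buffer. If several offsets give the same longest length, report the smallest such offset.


Try each offset into the search buffer:
  offset=1 (pos 7, char 'c'): match length 1
  offset=2 (pos 6, char 'e'): match length 0
  offset=3 (pos 5, char 'e'): match length 0
  offset=4 (pos 4, char 'c'): match length 1
  offset=5 (pos 3, char 'c'): match length 1
  offset=6 (pos 2, char 'e'): match length 0
  offset=7 (pos 1, char 'f'): match length 0
  offset=8 (pos 0, char 'c'): match length 2
Longest match has length 2 at offset 8.
next_char = character at position 8 + 2 = 10 -> 'f'

Best match: offset=8, length=2 (matching 'cf' starting at position 0)
LZ77 triple: (8, 2, 'f')


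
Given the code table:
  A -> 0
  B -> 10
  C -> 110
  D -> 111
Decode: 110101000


Decoding:
110 -> C
10 -> B
10 -> B
0 -> A
0 -> A


Result: CBBAA


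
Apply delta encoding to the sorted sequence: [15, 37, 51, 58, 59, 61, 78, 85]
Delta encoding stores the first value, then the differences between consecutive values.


First value: 15
Deltas:
  37 - 15 = 22
  51 - 37 = 14
  58 - 51 = 7
  59 - 58 = 1
  61 - 59 = 2
  78 - 61 = 17
  85 - 78 = 7


Delta encoded: [15, 22, 14, 7, 1, 2, 17, 7]


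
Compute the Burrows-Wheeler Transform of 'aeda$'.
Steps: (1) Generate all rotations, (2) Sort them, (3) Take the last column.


Rotations (sorted):
  0: $aeda -> last char: a
  1: a$aed -> last char: d
  2: aeda$ -> last char: $
  3: da$ae -> last char: e
  4: eda$a -> last char: a


BWT = ad$ea


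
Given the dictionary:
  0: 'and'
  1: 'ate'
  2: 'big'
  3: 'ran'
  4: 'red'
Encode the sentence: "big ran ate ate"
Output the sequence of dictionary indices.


Look up each word in the dictionary:
  'big' -> 2
  'ran' -> 3
  'ate' -> 1
  'ate' -> 1

Encoded: [2, 3, 1, 1]


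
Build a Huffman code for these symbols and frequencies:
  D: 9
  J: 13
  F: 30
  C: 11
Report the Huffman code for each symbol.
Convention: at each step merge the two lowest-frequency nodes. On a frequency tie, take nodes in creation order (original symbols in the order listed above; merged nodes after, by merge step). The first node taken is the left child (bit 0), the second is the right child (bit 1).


Huffman tree construction:
Step 1: Merge D(9) + C(11) = 20
Step 2: Merge J(13) + (D+C)(20) = 33
Step 3: Merge F(30) + (J+(D+C))(33) = 63
Read each symbol's code off the tree from the root (left child = 0, right child = 1).

Codes:
  D: 110 (length 3)
  J: 10 (length 2)
  F: 0 (length 1)
  C: 111 (length 3)
Average code length: 116/63 = 1.8413 bits/symbol


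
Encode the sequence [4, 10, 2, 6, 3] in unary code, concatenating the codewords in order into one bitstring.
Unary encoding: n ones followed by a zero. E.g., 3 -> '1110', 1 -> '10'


Encode each number as n ones followed by a terminating 0:
  4 -> 11110 (5 bits)
  10 -> 11111111110 (11 bits)
  2 -> 110 (3 bits)
  6 -> 1111110 (7 bits)
  3 -> 1110 (4 bits)
Total length = 5 + 11 + 3 + 7 + 4 = 30 bits.

Unary([4, 10, 2, 6, 3]) = 111101111111111011011111101110 (30 bits)
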